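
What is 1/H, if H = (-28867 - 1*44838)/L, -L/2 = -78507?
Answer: -157014/73705 ≈ -2.1303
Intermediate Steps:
L = 157014 (L = -2*(-78507) = 157014)
H = -73705/157014 (H = (-28867 - 1*44838)/157014 = (-28867 - 44838)*(1/157014) = -73705*1/157014 = -73705/157014 ≈ -0.46942)
1/H = 1/(-73705/157014) = -157014/73705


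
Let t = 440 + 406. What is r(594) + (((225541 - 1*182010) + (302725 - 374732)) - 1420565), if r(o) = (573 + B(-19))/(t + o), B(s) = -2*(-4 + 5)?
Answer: -2086618469/1440 ≈ -1.4490e+6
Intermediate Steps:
B(s) = -2 (B(s) = -2*1 = -2)
t = 846
r(o) = 571/(846 + o) (r(o) = (573 - 2)/(846 + o) = 571/(846 + o))
r(594) + (((225541 - 1*182010) + (302725 - 374732)) - 1420565) = 571/(846 + 594) + (((225541 - 1*182010) + (302725 - 374732)) - 1420565) = 571/1440 + (((225541 - 182010) - 72007) - 1420565) = 571*(1/1440) + ((43531 - 72007) - 1420565) = 571/1440 + (-28476 - 1420565) = 571/1440 - 1449041 = -2086618469/1440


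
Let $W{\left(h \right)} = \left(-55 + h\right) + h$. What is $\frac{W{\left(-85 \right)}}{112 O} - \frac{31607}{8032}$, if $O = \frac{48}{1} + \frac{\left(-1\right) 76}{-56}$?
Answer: $- \frac{22066337}{5550112} \approx -3.9758$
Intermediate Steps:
$O = \frac{691}{14}$ ($O = 48 \cdot 1 - - \frac{19}{14} = 48 + \frac{19}{14} = \frac{691}{14} \approx 49.357$)
$W{\left(h \right)} = -55 + 2 h$
$\frac{W{\left(-85 \right)}}{112 O} - \frac{31607}{8032} = \frac{-55 + 2 \left(-85\right)}{112 \cdot \frac{691}{14}} - \frac{31607}{8032} = \frac{-55 - 170}{5528} - \frac{31607}{8032} = \left(-225\right) \frac{1}{5528} - \frac{31607}{8032} = - \frac{225}{5528} - \frac{31607}{8032} = - \frac{22066337}{5550112}$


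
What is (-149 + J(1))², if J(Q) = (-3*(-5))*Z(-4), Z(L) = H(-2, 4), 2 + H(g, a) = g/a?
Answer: 139129/4 ≈ 34782.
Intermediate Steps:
H(g, a) = -2 + g/a
Z(L) = -5/2 (Z(L) = -2 - 2/4 = -2 - 2*¼ = -2 - ½ = -5/2)
J(Q) = -75/2 (J(Q) = -3*(-5)*(-5/2) = 15*(-5/2) = -75/2)
(-149 + J(1))² = (-149 - 75/2)² = (-373/2)² = 139129/4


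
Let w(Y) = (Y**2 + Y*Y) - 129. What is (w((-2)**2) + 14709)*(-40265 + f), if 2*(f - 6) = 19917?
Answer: -442750906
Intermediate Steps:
f = 19929/2 (f = 6 + (1/2)*19917 = 6 + 19917/2 = 19929/2 ≈ 9964.5)
w(Y) = -129 + 2*Y**2 (w(Y) = (Y**2 + Y**2) - 129 = 2*Y**2 - 129 = -129 + 2*Y**2)
(w((-2)**2) + 14709)*(-40265 + f) = ((-129 + 2*((-2)**2)**2) + 14709)*(-40265 + 19929/2) = ((-129 + 2*4**2) + 14709)*(-60601/2) = ((-129 + 2*16) + 14709)*(-60601/2) = ((-129 + 32) + 14709)*(-60601/2) = (-97 + 14709)*(-60601/2) = 14612*(-60601/2) = -442750906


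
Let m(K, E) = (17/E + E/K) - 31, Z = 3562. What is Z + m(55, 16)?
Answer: 3108471/880 ≈ 3532.4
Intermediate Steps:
m(K, E) = -31 + 17/E + E/K
Z + m(55, 16) = 3562 + (-31 + 17/16 + 16/55) = 3562 - 26089/880 = 3108471/880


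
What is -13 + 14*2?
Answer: 15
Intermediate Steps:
-13 + 14*2 = -13 + 28 = 15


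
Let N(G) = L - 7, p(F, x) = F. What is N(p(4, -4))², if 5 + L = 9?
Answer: 9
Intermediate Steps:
L = 4 (L = -5 + 9 = 4)
N(G) = -3 (N(G) = 4 - 7 = -3)
N(p(4, -4))² = (-3)² = 9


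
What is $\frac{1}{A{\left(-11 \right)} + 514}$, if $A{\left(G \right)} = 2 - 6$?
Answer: $\frac{1}{510} \approx 0.0019608$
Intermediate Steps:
$A{\left(G \right)} = -4$ ($A{\left(G \right)} = 2 - 6 = -4$)
$\frac{1}{A{\left(-11 \right)} + 514} = \frac{1}{-4 + 514} = \frac{1}{510}$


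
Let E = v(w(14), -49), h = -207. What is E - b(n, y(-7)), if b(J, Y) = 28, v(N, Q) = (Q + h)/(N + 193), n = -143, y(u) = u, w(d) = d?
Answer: -6052/207 ≈ -29.237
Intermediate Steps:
v(N, Q) = (-207 + Q)/(193 + N) (v(N, Q) = (Q - 207)/(N + 193) = (-207 + Q)/(193 + N))
E = -256/207 (E = (-207 - 49)/(193 + 14) = -256/207 ≈ -1.2367)
E - b(n, y(-7)) = -256/207 - 1*28 = -256/207 - 28 = -6052/207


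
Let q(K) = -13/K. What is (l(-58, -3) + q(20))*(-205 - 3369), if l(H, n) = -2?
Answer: 94711/10 ≈ 9471.1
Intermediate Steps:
(l(-58, -3) + q(20))*(-205 - 3369) = (-2 - 13/20)*(-205 - 3369) = (-2 - 13*1/20)*(-3574) = (-2 - 13/20)*(-3574) = -53/20*(-3574) = 94711/10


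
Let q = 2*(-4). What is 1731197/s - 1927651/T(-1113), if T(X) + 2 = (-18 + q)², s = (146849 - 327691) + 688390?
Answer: -488604291485/171043676 ≈ -2856.6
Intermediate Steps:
q = -8
s = 507548 (s = -180842 + 688390 = 507548)
T(X) = 674 (T(X) = -2 + (-18 - 8)² = -2 + (-26)² = -2 + 676 = 674)
1731197/s - 1927651/T(-1113) = 1731197/507548 - 1927651/674 = -488604291485/171043676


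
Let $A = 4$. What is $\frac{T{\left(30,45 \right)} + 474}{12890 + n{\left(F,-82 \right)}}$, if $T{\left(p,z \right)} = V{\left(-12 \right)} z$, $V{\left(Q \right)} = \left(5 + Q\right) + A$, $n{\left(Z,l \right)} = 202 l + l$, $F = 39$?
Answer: $- \frac{113}{1252} \approx -0.090256$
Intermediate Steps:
$n{\left(Z,l \right)} = 203 l$
$V{\left(Q \right)} = 9 + Q$ ($V{\left(Q \right)} = \left(5 + Q\right) + 4 = 9 + Q$)
$T{\left(p,z \right)} = - 3 z$ ($T{\left(p,z \right)} = \left(9 - 12\right) z = - 3 z$)
$\frac{T{\left(30,45 \right)} + 474}{12890 + n{\left(F,-82 \right)}} = \frac{\left(-3\right) 45 + 474}{12890 + 203 \left(-82\right)} = \frac{-135 + 474}{12890 - 16646} = \frac{339}{-3756} = 339 \left(- \frac{1}{3756}\right) = - \frac{113}{1252}$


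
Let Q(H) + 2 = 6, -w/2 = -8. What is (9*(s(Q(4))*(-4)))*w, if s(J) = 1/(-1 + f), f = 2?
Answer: -576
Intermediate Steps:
w = 16 (w = -2*(-8) = 16)
Q(H) = 4 (Q(H) = -2 + 6 = 4)
s(J) = 1 (s(J) = 1/(-1 + 2) = 1/1 = 1)
(9*(s(Q(4))*(-4)))*w = (9*(1*(-4)))*16 = (9*(-4))*16 = -36*16 = -576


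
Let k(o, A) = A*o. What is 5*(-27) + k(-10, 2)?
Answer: -155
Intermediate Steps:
5*(-27) + k(-10, 2) = 5*(-27) + 2*(-10) = -135 - 20 = -155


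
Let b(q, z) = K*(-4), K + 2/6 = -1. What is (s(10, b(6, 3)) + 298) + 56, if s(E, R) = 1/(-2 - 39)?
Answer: 14513/41 ≈ 353.98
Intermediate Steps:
K = -4/3 (K = -⅓ - 1 = -4/3 ≈ -1.3333)
b(q, z) = 16/3 (b(q, z) = -4/3*(-4) = 16/3)
s(E, R) = -1/41 (s(E, R) = 1/(-41) = -1/41)
(s(10, b(6, 3)) + 298) + 56 = (-1/41 + 298) + 56 = 12217/41 + 56 = 14513/41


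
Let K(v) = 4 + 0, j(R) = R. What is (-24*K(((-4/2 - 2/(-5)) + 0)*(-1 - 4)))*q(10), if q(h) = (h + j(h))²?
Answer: -38400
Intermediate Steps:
K(v) = 4
q(h) = 4*h² (q(h) = (h + h)² = (2*h)² = 4*h²)
(-24*K(((-4/2 - 2/(-5)) + 0)*(-1 - 4)))*q(10) = (-24*4)*(4*10²) = -384*100 = -96*400 = -38400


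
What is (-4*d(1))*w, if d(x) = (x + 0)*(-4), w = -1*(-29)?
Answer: 464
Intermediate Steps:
w = 29
d(x) = -4*x (d(x) = x*(-4) = -4*x)
(-4*d(1))*w = -(-16)*29 = -4*(-4)*29 = 16*29 = 464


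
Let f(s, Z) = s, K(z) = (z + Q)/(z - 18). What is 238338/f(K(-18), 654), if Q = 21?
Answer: -2860056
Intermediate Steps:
K(z) = (21 + z)/(-18 + z) (K(z) = (z + 21)/(z - 18) = (21 + z)/(-18 + z))
238338/f(K(-18), 654) = 238338/(((21 - 18)/(-18 - 18))) = 238338/((3/(-36))) = 238338/((-1/36*3)) = 238338/(-1/12) = 238338*(-12) = -2860056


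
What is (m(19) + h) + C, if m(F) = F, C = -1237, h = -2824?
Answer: -4042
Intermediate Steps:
(m(19) + h) + C = (19 - 2824) - 1237 = -2805 - 1237 = -4042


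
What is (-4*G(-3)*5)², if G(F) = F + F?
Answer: 14400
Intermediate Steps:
G(F) = 2*F
(-4*G(-3)*5)² = (-8*(-3)*5)² = (-4*(-6)*5)² = (24*5)² = 120² = 14400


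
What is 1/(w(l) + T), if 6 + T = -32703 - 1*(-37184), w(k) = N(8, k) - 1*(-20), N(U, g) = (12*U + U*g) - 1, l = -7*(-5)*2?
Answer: 1/5150 ≈ 0.00019417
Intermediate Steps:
l = 70 (l = 35*2 = 70)
N(U, g) = -1 + 12*U + U*g
w(k) = 115 + 8*k (w(k) = (-1 + 12*8 + 8*k) - 1*(-20) = (-1 + 96 + 8*k) + 20 = (95 + 8*k) + 20 = 115 + 8*k)
T = 4475 (T = -6 + (-32703 - 1*(-37184)) = -6 + (-32703 + 37184) = -6 + 4481 = 4475)
1/(w(l) + T) = 1/((115 + 8*70) + 4475) = 1/((115 + 560) + 4475) = 1/(675 + 4475) = 1/5150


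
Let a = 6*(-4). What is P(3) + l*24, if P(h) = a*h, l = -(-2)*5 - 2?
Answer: 120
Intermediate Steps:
a = -24
l = 8 (l = -2*(-5) - 2 = 10 - 2 = 8)
P(h) = -24*h
P(3) + l*24 = -24*3 + 8*24 = -72 + 192 = 120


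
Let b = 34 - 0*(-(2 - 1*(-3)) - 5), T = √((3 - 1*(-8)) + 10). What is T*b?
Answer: 34*√21 ≈ 155.81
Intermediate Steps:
T = √21 (T = √((3 + 8) + 10) = √(11 + 10) = √21 ≈ 4.5826)
b = 34 (b = 34 - 0*(-(2 + 3) - 5) = 34 - 0*(-1*5 - 5) = 34 - 0*(-5 - 5) = 34 - 0*(-10) = 34 - 1*0 = 34 + 0 = 34)
T*b = √21*34 = 34*√21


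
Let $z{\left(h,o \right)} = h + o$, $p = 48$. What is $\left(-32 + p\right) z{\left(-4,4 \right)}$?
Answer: $0$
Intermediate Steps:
$\left(-32 + p\right) z{\left(-4,4 \right)} = \left(-32 + 48\right) \left(-4 + 4\right) = 16 \cdot 0 = 0$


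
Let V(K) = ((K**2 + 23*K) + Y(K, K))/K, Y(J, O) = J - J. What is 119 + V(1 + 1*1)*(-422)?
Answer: -10431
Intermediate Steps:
Y(J, O) = 0
V(K) = (K**2 + 23*K)/K (V(K) = ((K**2 + 23*K) + 0)/K = (K**2 + 23*K)/K)
119 + V(1 + 1*1)*(-422) = 119 + (23 + (1 + 1*1))*(-422) = 119 + (23 + (1 + 1))*(-422) = 119 + (23 + 2)*(-422) = 119 + 25*(-422) = 119 - 10550 = -10431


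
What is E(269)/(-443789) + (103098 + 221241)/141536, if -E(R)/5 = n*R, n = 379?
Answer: 216086764151/62812119904 ≈ 3.4402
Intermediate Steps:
E(R) = -1895*R
E(269)/(-443789) + (103098 + 221241)/141536 = -1895*269/(-443789) + (103098 + 221241)/141536 = -509755*(-1/443789) + 324339*(1/141536) = 509755/443789 + 324339/141536 = 216086764151/62812119904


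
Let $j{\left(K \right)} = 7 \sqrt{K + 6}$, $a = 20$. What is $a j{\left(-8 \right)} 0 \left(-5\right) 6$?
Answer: $0$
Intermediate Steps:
$j{\left(K \right)} = 7 \sqrt{6 + K}$
$a j{\left(-8 \right)} 0 \left(-5\right) 6 = 20 \cdot 7 \sqrt{6 - 8} \cdot 0 \left(-5\right) 6 = 20 \cdot 7 \sqrt{-2} \cdot 0 \cdot 6 = 20 \cdot 7 i \sqrt{2} \cdot 0 = 140 i \sqrt{2} \cdot 0 = 0$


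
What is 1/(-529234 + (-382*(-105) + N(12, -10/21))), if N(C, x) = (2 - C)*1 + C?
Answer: -1/489122 ≈ -2.0445e-6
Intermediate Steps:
N(C, x) = 2 (N(C, x) = (2 - C) + C = 2)
1/(-529234 + (-382*(-105) + N(12, -10/21))) = 1/(-529234 + (-382*(-105) + 2)) = 1/(-529234 + (40110 + 2)) = 1/(-529234 + 40112) = 1/(-489122) = -1/489122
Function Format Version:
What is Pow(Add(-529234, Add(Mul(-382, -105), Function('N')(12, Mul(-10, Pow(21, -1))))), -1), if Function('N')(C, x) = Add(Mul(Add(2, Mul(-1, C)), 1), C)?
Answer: Rational(-1, 489122) ≈ -2.0445e-6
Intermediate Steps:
Function('N')(C, x) = 2 (Function('N')(C, x) = Add(Add(2, Mul(-1, C)), C) = 2)
Pow(Add(-529234, Add(Mul(-382, -105), Function('N')(12, Mul(-10, Pow(21, -1))))), -1) = Pow(Add(-529234, Add(Mul(-382, -105), 2)), -1) = Pow(Add(-529234, Add(40110, 2)), -1) = Pow(Add(-529234, 40112), -1) = Pow(-489122, -1) = Rational(-1, 489122)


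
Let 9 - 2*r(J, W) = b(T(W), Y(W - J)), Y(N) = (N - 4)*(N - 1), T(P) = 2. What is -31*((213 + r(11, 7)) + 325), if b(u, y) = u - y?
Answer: -34813/2 ≈ -17407.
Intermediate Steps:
Y(N) = (-1 + N)*(-4 + N) (Y(N) = (-4 + N)*(-1 + N) = (-1 + N)*(-4 + N))
r(J, W) = 11/2 + (W - J)²/2 - 5*W/2 + 5*J/2 (r(J, W) = 9/2 - (2 - (4 + (W - J)² - 5*(W - J)))/2 = 9/2 - (2 - (4 + (W - J)² + (-5*W + 5*J)))/2 = 9/2 - (2 - (4 + (W - J)² - 5*W + 5*J))/2 = 9/2 - (2 + (-4 - (W - J)² - 5*J + 5*W))/2 = 9/2 - (-2 - (W - J)² - 5*J + 5*W)/2 = 9/2 + (1 + (W - J)²/2 - 5*W/2 + 5*J/2) = 11/2 + (W - J)²/2 - 5*W/2 + 5*J/2)
-31*((213 + r(11, 7)) + 325) = -31*((213 + (11/2 + (11 - 1*7)²/2 - 5/2*7 + (5/2)*11)) + 325) = -31*((213 + (11/2 + (11 - 7)²/2 - 35/2 + 55/2)) + 325) = -31*((213 + (11/2 + (½)*4² - 35/2 + 55/2)) + 325) = -31*((213 + (11/2 + (½)*16 - 35/2 + 55/2)) + 325) = -31*((213 + (11/2 + 8 - 35/2 + 55/2)) + 325) = -31*((213 + 47/2) + 325) = -31*(473/2 + 325) = -31*1123/2 = -34813/2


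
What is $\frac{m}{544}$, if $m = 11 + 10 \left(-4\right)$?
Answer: $- \frac{29}{544} \approx -0.053309$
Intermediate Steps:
$m = -29$ ($m = 11 - 40 = -29$)
$\frac{m}{544} = - \frac{29}{544}$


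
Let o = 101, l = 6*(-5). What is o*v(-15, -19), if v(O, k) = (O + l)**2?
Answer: 204525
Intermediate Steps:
l = -30
v(O, k) = (-30 + O)**2 (v(O, k) = (O - 30)**2 = (-30 + O)**2)
o*v(-15, -19) = 101*(-30 - 15)**2 = 101*(-45)**2 = 101*2025 = 204525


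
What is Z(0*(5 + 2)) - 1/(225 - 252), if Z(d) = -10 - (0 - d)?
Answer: -269/27 ≈ -9.9630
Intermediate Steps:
Z(d) = -10 + d (Z(d) = -10 - (-1)*d = -10 + d)
Z(0*(5 + 2)) - 1/(225 - 252) = (-10 + 0*(5 + 2)) - 1/(225 - 252) = (-10 + 0*7) - 1/(-27) = (-10 + 0) - 1*(-1/27) = -10 + 1/27 = -269/27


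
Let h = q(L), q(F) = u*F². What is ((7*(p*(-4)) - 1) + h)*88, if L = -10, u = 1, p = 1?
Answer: 6248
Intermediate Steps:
q(F) = F² (q(F) = 1*F² = F²)
h = 100 (h = (-10)² = 100)
((7*(p*(-4)) - 1) + h)*88 = ((7*(1*(-4)) - 1) + 100)*88 = ((7*(-4) - 1) + 100)*88 = ((-28 - 1) + 100)*88 = (-29 + 100)*88 = 71*88 = 6248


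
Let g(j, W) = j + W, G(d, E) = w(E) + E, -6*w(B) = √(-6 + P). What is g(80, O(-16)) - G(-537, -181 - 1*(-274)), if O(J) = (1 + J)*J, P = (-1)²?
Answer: 227 + I*√5/6 ≈ 227.0 + 0.37268*I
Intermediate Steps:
P = 1
O(J) = J*(1 + J)
w(B) = -I*√5/6 (w(B) = -√(-6 + 1)/6 = -I*√5/6)
G(d, E) = E - I*√5/6 (G(d, E) = -I*√5/6 + E = E - I*√5/6)
g(j, W) = W + j
g(80, O(-16)) - G(-537, -181 - 1*(-274)) = (-16*(1 - 16) + 80) - ((-181 - 1*(-274)) - I*√5/6) = (-16*(-15) + 80) - ((-181 + 274) - I*√5/6) = (240 + 80) - (93 - I*√5/6) = 320 + (-93 + I*√5/6) = 227 + I*√5/6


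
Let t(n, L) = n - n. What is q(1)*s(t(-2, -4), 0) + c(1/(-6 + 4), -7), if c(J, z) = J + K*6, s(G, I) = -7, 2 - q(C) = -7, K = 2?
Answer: -103/2 ≈ -51.500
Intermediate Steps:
t(n, L) = 0
q(C) = 9 (q(C) = 2 - 1*(-7) = 2 + 7 = 9)
c(J, z) = 12 + J (c(J, z) = J + 2*6 = J + 12 = 12 + J)
q(1)*s(t(-2, -4), 0) + c(1/(-6 + 4), -7) = 9*(-7) + (12 + 1/(-6 + 4)) = -63 + (12 + 1/(-2)) = -63 + (12 - ½) = -63 + 23/2 = -103/2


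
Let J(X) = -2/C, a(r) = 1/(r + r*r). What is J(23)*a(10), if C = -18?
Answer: 1/990 ≈ 0.0010101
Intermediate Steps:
a(r) = 1/(r + r²)
J(X) = ⅑ (J(X) = -2/(-18) = -2*(-1/18) = ⅑)
J(23)*a(10) = (1/(10*(1 + 10)))/9 = ((⅒)/11)/9 = ((⅒)*(1/11))/9 = (⅑)*(1/110) = 1/990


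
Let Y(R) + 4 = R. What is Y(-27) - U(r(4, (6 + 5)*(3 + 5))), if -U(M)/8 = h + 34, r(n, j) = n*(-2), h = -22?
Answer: 65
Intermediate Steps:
r(n, j) = -2*n
Y(R) = -4 + R
U(M) = -96 (U(M) = -8*(-22 + 34) = -8*12 = -96)
Y(-27) - U(r(4, (6 + 5)*(3 + 5))) = (-4 - 27) - 1*(-96) = -31 + 96 = 65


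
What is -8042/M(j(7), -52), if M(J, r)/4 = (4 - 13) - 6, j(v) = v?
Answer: 4021/30 ≈ 134.03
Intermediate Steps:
M(J, r) = -60 (M(J, r) = 4*((4 - 13) - 6) = 4*(-9 - 6) = 4*(-15) = -60)
-8042/M(j(7), -52) = -8042/(-60) = -8042*(-1/60) = 4021/30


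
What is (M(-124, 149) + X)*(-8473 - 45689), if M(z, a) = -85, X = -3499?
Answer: 194116608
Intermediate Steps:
(M(-124, 149) + X)*(-8473 - 45689) = (-85 - 3499)*(-8473 - 45689) = -3584*(-54162) = 194116608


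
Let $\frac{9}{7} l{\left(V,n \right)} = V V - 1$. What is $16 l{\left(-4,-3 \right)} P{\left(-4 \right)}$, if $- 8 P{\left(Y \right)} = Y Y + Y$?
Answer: $-280$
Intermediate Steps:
$l{\left(V,n \right)} = - \frac{7}{9} + \frac{7 V^{2}}{9}$ ($l{\left(V,n \right)} = \frac{7 \left(V V - 1\right)}{9} = \frac{7 \left(V^{2} - 1\right)}{9} = \frac{7 \left(-1 + V^{2}\right)}{9} = - \frac{7}{9} + \frac{7 V^{2}}{9}$)
$P{\left(Y \right)} = - \frac{Y}{8} - \frac{Y^{2}}{8}$ ($P{\left(Y \right)} = - \frac{Y Y + Y}{8} = - \frac{Y^{2} + Y}{8} = - \frac{Y + Y^{2}}{8} = - \frac{Y}{8} - \frac{Y^{2}}{8}$)
$16 l{\left(-4,-3 \right)} P{\left(-4 \right)} = 16 \left(- \frac{7}{9} + \frac{7 \left(-4\right)^{2}}{9}\right) \left(\left(- \frac{1}{8}\right) \left(-4\right) \left(1 - 4\right)\right) = 16 \left(- \frac{7}{9} + \frac{7}{9} \cdot 16\right) \left(\left(- \frac{1}{8}\right) \left(-4\right) \left(-3\right)\right) = 16 \left(- \frac{7}{9} + \frac{112}{9}\right) \left(- \frac{3}{2}\right) = 16 \cdot \frac{35}{3} \left(- \frac{3}{2}\right) = \frac{560}{3} \left(- \frac{3}{2}\right) = -280$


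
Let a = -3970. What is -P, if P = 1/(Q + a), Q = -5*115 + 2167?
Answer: 1/2378 ≈ 0.00042052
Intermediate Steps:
Q = 1592 (Q = -575 + 2167 = 1592)
P = -1/2378 (P = 1/(1592 - 3970) = 1/(-2378) = -1/2378 ≈ -0.00042052)
-P = -1*(-1/2378) = 1/2378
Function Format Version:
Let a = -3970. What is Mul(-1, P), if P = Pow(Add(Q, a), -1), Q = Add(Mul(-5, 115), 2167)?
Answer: Rational(1, 2378) ≈ 0.00042052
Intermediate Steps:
Q = 1592 (Q = Add(-575, 2167) = 1592)
P = Rational(-1, 2378) (P = Pow(Add(1592, -3970), -1) = Pow(-2378, -1) = Rational(-1, 2378) ≈ -0.00042052)
Mul(-1, P) = Mul(-1, Rational(-1, 2378)) = Rational(1, 2378)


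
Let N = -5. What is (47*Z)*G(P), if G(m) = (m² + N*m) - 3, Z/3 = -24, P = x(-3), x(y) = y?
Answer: -71064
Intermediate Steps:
P = -3
Z = -72 (Z = 3*(-24) = -72)
G(m) = -3 + m² - 5*m (G(m) = (m² - 5*m) - 3 = -3 + m² - 5*m)
(47*Z)*G(P) = (47*(-72))*(-3 + (-3)² - 5*(-3)) = -3384*(-3 + 9 + 15) = -3384*21 = -71064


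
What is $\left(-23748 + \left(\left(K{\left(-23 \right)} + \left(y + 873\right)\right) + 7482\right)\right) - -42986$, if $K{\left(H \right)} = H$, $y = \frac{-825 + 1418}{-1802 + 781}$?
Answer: $\frac{28148377}{1021} \approx 27569.0$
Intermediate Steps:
$y = - \frac{593}{1021}$ ($y = \frac{593}{-1021} = 593 \left(- \frac{1}{1021}\right) = - \frac{593}{1021} \approx -0.5808$)
$\left(-23748 + \left(\left(K{\left(-23 \right)} + \left(y + 873\right)\right) + 7482\right)\right) - -42986 = \left(-23748 + \left(\left(-23 + \left(- \frac{593}{1021} + 873\right)\right) + 7482\right)\right) - -42986 = \left(-23748 + \left(\left(-23 + \frac{890740}{1021}\right) + 7482\right)\right) + 42986 = \left(-23748 + \left(\frac{867257}{1021} + 7482\right)\right) + 42986 = \left(-23748 + \frac{8506379}{1021}\right) + 42986 = - \frac{15740329}{1021} + 42986 = \frac{28148377}{1021}$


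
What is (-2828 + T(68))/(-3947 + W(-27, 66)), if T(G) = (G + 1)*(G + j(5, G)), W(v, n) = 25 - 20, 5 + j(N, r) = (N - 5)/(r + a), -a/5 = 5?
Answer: -1519/3942 ≈ -0.38534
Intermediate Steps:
a = -25 (a = -5*5 = -25)
j(N, r) = -5 + (-5 + N)/(-25 + r) (j(N, r) = -5 + (N - 5)/(r - 25) = -5 + (-5 + N)/(-25 + r))
W(v, n) = 5
T(G) = (1 + G)*(G + (125 - 5*G)/(-25 + G)) (T(G) = (G + 1)*(G + (120 + 5 - 5*G)/(-25 + G)) = (1 + G)*(G + (125 - 5*G)/(-25 + G)))
(-2828 + T(68))/(-3947 + W(-27, 66)) = (-2828 + (-5 + 68**2 - 4*68))/(-3947 + 5) = (-2828 + (-5 + 4624 - 272))/(-3942) = (-2828 + 4347)*(-1/3942) = 1519*(-1/3942) = -1519/3942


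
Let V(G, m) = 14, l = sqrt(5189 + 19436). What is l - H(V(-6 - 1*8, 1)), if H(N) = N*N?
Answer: -196 + 5*sqrt(985) ≈ -39.076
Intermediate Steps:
l = 5*sqrt(985) (l = sqrt(24625) = 5*sqrt(985) ≈ 156.92)
H(N) = N**2
l - H(V(-6 - 1*8, 1)) = 5*sqrt(985) - 1*14**2 = 5*sqrt(985) - 1*196 = 5*sqrt(985) - 196 = -196 + 5*sqrt(985)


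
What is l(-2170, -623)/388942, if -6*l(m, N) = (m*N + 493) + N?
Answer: -337945/583413 ≈ -0.57926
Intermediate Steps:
l(m, N) = -493/6 - N/6 - N*m/6 (l(m, N) = -((m*N + 493) + N)/6 = -((N*m + 493) + N)/6 = -((493 + N*m) + N)/6 = -(493 + N + N*m)/6 = -493/6 - N/6 - N*m/6)
l(-2170, -623)/388942 = (-493/6 - ⅙*(-623) - ⅙*(-623)*(-2170))/388942 = (-493/6 + 623/6 - 675955/3)*(1/388942) = -675890/3*1/388942 = -337945/583413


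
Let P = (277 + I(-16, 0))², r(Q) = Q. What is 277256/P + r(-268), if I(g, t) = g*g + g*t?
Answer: -75858596/284089 ≈ -267.02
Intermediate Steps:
I(g, t) = g² + g*t
P = 284089 (P = (277 - 16*(-16 + 0))² = (277 - 16*(-16))² = (277 + 256)² = 533² = 284089)
277256/P + r(-268) = 277256/284089 - 268 = -75858596/284089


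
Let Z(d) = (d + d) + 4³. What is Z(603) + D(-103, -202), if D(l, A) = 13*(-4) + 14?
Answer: 1232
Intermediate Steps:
D(l, A) = -38 (D(l, A) = -52 + 14 = -38)
Z(d) = 64 + 2*d (Z(d) = 2*d + 64 = 64 + 2*d)
Z(603) + D(-103, -202) = (64 + 2*603) - 38 = (64 + 1206) - 38 = 1270 - 38 = 1232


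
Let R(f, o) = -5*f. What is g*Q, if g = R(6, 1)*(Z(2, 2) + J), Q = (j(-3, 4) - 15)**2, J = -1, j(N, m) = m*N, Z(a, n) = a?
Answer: -21870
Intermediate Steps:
j(N, m) = N*m
Q = 729 (Q = (-3*4 - 15)**2 = (-12 - 15)**2 = (-27)**2 = 729)
g = -30 (g = (-5*6)*(2 - 1) = -30*1 = -30)
g*Q = -30*729 = -21870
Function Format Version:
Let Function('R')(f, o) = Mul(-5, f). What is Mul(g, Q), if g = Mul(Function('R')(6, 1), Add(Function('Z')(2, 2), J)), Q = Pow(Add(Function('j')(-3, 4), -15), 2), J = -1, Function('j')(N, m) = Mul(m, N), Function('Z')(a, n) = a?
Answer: -21870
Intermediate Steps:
Function('j')(N, m) = Mul(N, m)
Q = 729 (Q = Pow(Add(Mul(-3, 4), -15), 2) = Pow(Add(-12, -15), 2) = Pow(-27, 2) = 729)
g = -30 (g = Mul(Mul(-5, 6), Add(2, -1)) = Mul(-30, 1) = -30)
Mul(g, Q) = Mul(-30, 729) = -21870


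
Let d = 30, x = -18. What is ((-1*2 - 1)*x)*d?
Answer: 1620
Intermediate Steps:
((-1*2 - 1)*x)*d = ((-1*2 - 1)*(-18))*30 = ((-2 - 1)*(-18))*30 = -3*(-18)*30 = 54*30 = 1620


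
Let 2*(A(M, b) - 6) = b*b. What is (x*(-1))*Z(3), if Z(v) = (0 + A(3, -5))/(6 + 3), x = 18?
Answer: -37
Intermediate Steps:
A(M, b) = 6 + b²/2 (A(M, b) = 6 + (b*b)/2 = 6 + b²/2)
Z(v) = 37/18 (Z(v) = (0 + (6 + (½)*(-5)²))/(6 + 3) = (0 + (6 + (½)*25))/9 = (0 + (6 + 25/2))*(⅑) = (0 + 37/2)*(⅑) = (37/2)*(⅑) = 37/18)
(x*(-1))*Z(3) = (18*(-1))*(37/18) = -18*37/18 = -37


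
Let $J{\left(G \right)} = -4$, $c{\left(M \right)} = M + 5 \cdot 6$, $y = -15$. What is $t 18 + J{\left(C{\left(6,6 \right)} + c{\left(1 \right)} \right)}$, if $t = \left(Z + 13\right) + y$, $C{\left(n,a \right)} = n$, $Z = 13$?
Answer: $194$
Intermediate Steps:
$c{\left(M \right)} = 30 + M$ ($c{\left(M \right)} = M + 30 = 30 + M$)
$t = 11$ ($t = \left(13 + 13\right) - 15 = 26 - 15 = 11$)
$t 18 + J{\left(C{\left(6,6 \right)} + c{\left(1 \right)} \right)} = 11 \cdot 18 - 4 = 198 - 4 = 194$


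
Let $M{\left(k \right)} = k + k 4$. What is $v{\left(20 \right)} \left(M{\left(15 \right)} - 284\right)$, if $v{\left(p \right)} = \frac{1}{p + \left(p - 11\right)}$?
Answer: $- \frac{209}{29} \approx -7.2069$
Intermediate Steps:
$M{\left(k \right)} = 5 k$ ($M{\left(k \right)} = k + 4 k = 5 k$)
$v{\left(p \right)} = \frac{1}{-11 + 2 p}$ ($v{\left(p \right)} = \frac{1}{p + \left(-11 + p\right)} = \frac{1}{-11 + 2 p}$)
$v{\left(20 \right)} \left(M{\left(15 \right)} - 284\right) = \frac{5 \cdot 15 - 284}{-11 + 2 \cdot 20} = \frac{75 - 284}{-11 + 40} = \frac{1}{29} \left(-209\right) = - \frac{209}{29}$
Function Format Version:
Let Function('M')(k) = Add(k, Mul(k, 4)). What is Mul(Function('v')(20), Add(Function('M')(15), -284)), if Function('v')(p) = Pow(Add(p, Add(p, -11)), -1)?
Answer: Rational(-209, 29) ≈ -7.2069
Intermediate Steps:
Function('M')(k) = Mul(5, k) (Function('M')(k) = Add(k, Mul(4, k)) = Mul(5, k))
Function('v')(p) = Pow(Add(-11, Mul(2, p)), -1) (Function('v')(p) = Pow(Add(p, Add(-11, p)), -1) = Pow(Add(-11, Mul(2, p)), -1))
Mul(Function('v')(20), Add(Function('M')(15), -284)) = Mul(Pow(Add(-11, Mul(2, 20)), -1), Add(Mul(5, 15), -284)) = Mul(Pow(Add(-11, 40), -1), Add(75, -284)) = Mul(Pow(29, -1), -209) = Mul(Rational(1, 29), -209) = Rational(-209, 29)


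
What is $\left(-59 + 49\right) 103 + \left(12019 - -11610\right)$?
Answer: $22599$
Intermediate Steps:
$\left(-59 + 49\right) 103 + \left(12019 - -11610\right) = \left(-10\right) 103 + \left(12019 + 11610\right) = -1030 + 23629 = 22599$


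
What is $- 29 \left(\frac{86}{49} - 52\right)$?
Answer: $\frac{71398}{49} \approx 1457.1$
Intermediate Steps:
$- 29 \left(\frac{86}{49} - 52\right) = \left(-29\right) \left(- \frac{2462}{49}\right) = \frac{71398}{49}$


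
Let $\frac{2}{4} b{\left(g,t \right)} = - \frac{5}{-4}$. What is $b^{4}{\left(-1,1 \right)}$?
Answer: $\frac{625}{16} \approx 39.063$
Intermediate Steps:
$b{\left(g,t \right)} = \frac{5}{2}$ ($b{\left(g,t \right)} = 2 \left(- \frac{5}{-4}\right) = 2 \left(\left(-5\right) \left(- \frac{1}{4}\right)\right) = 2 \cdot \frac{5}{4} = \frac{5}{2}$)
$b^{4}{\left(-1,1 \right)} = \left(\frac{5}{2}\right)^{4} = \frac{625}{16}$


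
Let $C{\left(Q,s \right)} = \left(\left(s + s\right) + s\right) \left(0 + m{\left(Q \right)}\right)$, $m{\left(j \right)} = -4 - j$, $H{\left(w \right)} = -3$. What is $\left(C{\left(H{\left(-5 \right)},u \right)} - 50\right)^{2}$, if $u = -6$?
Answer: $1024$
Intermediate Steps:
$C{\left(Q,s \right)} = 3 s \left(-4 - Q\right)$ ($C{\left(Q,s \right)} = \left(\left(s + s\right) + s\right) \left(0 - \left(4 + Q\right)\right) = \left(2 s + s\right) \left(-4 - Q\right) = 3 s \left(-4 - Q\right)$)
$\left(C{\left(H{\left(-5 \right)},u \right)} - 50\right)^{2} = \left(\left(-3\right) \left(-6\right) \left(4 - 3\right) - 50\right)^{2} = \left(\left(-3\right) \left(-6\right) 1 - 50\right)^{2} = \left(18 - 50\right)^{2} = \left(-32\right)^{2} = 1024$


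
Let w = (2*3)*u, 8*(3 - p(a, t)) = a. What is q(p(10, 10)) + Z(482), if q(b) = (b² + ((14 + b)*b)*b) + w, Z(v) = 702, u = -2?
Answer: 47443/64 ≈ 741.30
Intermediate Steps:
p(a, t) = 3 - a/8
w = -12 (w = (2*3)*(-2) = 6*(-2) = -12)
q(b) = -12 + b² + b²*(14 + b) (q(b) = (b² + ((14 + b)*b)*b) - 12 = (b² + (b*(14 + b))*b) - 12 = (b² + b²*(14 + b)) - 12 = -12 + b² + b²*(14 + b))
q(p(10, 10)) + Z(482) = (-12 + (3 - ⅛*10)³ + 15*(3 - ⅛*10)²) + 702 = (-12 + (3 - 5/4)³ + 15*(3 - 5/4)²) + 702 = (-12 + (7/4)³ + 15*(7/4)²) + 702 = (-12 + 343/64 + 15*(49/16)) + 702 = (-12 + 343/64 + 735/16) + 702 = 2515/64 + 702 = 47443/64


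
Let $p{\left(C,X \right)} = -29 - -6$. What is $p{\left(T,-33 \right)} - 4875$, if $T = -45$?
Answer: $-4898$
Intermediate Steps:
$p{\left(C,X \right)} = -23$ ($p{\left(C,X \right)} = -29 + 6 = -23$)
$p{\left(T,-33 \right)} - 4875 = -23 - 4875 = -4898$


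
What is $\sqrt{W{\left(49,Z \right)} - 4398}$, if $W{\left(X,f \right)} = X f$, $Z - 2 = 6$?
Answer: $i \sqrt{4006} \approx 63.293 i$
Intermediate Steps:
$Z = 8$ ($Z = 2 + 6 = 8$)
$\sqrt{W{\left(49,Z \right)} - 4398} = \sqrt{49 \cdot 8 - 4398} = \sqrt{392 - 4398} = \sqrt{-4006} = i \sqrt{4006}$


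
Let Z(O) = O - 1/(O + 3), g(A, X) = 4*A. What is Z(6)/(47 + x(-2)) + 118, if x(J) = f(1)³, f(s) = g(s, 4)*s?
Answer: 117935/999 ≈ 118.05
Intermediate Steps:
Z(O) = O - 1/(3 + O)
f(s) = 4*s² (f(s) = (4*s)*s = 4*s²)
x(J) = 64 (x(J) = (4*1²)³ = (4*1)³ = 4³ = 64)
Z(6)/(47 + x(-2)) + 118 = ((-1 + 6² + 3*6)/(3 + 6))/(47 + 64) + 118 = ((-1 + 36 + 18)/9)/111 + 118 = ((⅑)*53)/111 + 118 = (1/111)*(53/9) + 118 = 53/999 + 118 = 117935/999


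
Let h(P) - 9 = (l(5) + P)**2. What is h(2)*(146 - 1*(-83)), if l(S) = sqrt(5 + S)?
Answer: 5267 + 916*sqrt(10) ≈ 8163.6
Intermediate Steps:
h(P) = 9 + (P + sqrt(10))**2 (h(P) = 9 + (sqrt(5 + 5) + P)**2 = 9 + (sqrt(10) + P)**2 = 9 + (P + sqrt(10))**2)
h(2)*(146 - 1*(-83)) = (9 + (2 + sqrt(10))**2)*(146 - 1*(-83)) = (9 + (2 + sqrt(10))**2)*(146 + 83) = (9 + (2 + sqrt(10))**2)*229 = 2061 + 229*(2 + sqrt(10))**2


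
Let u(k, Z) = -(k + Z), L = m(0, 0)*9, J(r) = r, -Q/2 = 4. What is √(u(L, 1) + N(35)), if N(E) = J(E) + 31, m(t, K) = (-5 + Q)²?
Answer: 4*I*√91 ≈ 38.158*I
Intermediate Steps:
Q = -8 (Q = -2*4 = -8)
m(t, K) = 169 (m(t, K) = (-5 - 8)² = (-13)² = 169)
L = 1521 (L = 169*9 = 1521)
u(k, Z) = -Z - k (u(k, Z) = -(Z + k) = -Z - k)
N(E) = 31 + E (N(E) = E + 31 = 31 + E)
√(u(L, 1) + N(35)) = √((-1*1 - 1*1521) + (31 + 35)) = √((-1 - 1521) + 66) = √(-1522 + 66) = √(-1456) = 4*I*√91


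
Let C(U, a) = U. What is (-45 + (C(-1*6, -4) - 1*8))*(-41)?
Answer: 2419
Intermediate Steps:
(-45 + (C(-1*6, -4) - 1*8))*(-41) = (-45 + (-1*6 - 1*8))*(-41) = (-45 + (-6 - 8))*(-41) = (-45 - 14)*(-41) = -59*(-41) = 2419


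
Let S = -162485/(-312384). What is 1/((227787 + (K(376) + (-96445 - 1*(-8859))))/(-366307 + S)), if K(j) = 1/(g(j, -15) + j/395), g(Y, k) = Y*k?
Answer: -7965009522832621/3048546395194698 ≈ -2.6127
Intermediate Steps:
K(j) = -395/(5924*j) (K(j) = 1/(j*(-15) + j/395) = 1/(-15*j + j*(1/395)) = 1/(-15*j + j/395) = 1/(-5924*j/395) = -395/(5924*j))
S = 162485/312384 (S = -162485*(-1/312384) = 162485/312384 ≈ 0.52015)
1/((227787 + (K(376) + (-96445 - 1*(-8859))))/(-366307 + S)) = 1/((227787 + (-395/5924/376 + (-96445 - 1*(-8859))))/(-366307 + 162485/312384)) = 1/((227787 + (-395/5924*1/376 + (-96445 + 8859)))/(-114428283403/312384)) = 1/((227787 + (-395/2227424 - 87586))*(-312384/114428283403)) = 1/((227787 - 195091158859/2227424)*(-312384/114428283403)) = 1/((312287071829/2227424)*(-312384/114428283403)) = 1/(-3048546395194698/7965009522832621) = -7965009522832621/3048546395194698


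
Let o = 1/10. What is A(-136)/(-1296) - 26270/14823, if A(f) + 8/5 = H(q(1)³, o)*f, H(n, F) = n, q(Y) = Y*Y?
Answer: -123481/74115 ≈ -1.6661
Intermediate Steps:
o = ⅒ ≈ 0.10000
q(Y) = Y²
A(f) = -8/5 + f (A(f) = -8/5 + (1²)³*f = -8/5 + 1³*f = -8/5 + 1*f = -8/5 + f)
A(-136)/(-1296) - 26270/14823 = (-8/5 - 136)/(-1296) - 26270/14823 = -688/5*(-1/1296) - 26270*1/14823 = 43/405 - 26270/14823 = -123481/74115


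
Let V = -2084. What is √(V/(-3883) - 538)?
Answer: I*√8103704510/3883 ≈ 23.183*I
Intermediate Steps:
√(V/(-3883) - 538) = √(-2084/(-3883) - 538) = √(-2084*(-1/3883) - 538) = √(2084/3883 - 538) = √(-2086970/3883) = I*√8103704510/3883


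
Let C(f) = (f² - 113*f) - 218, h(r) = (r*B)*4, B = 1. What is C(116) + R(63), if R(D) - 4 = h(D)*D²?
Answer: 1000322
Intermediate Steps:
h(r) = 4*r (h(r) = (r*1)*4 = r*4 = 4*r)
C(f) = -218 + f² - 113*f
R(D) = 4 + 4*D³ (R(D) = 4 + (4*D)*D² = 4 + 4*D³)
C(116) + R(63) = (-218 + 116² - 113*116) + (4 + 4*63³) = (-218 + 13456 - 13108) + (4 + 4*250047) = 130 + (4 + 1000188) = 130 + 1000192 = 1000322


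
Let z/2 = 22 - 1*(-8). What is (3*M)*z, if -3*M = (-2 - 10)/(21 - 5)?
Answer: 45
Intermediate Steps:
z = 60 (z = 2*(22 - 1*(-8)) = 2*(22 + 8) = 2*30 = 60)
M = 1/4 (M = -(-2 - 10)/(3*(21 - 5)) = -(-4)/16 = -1/3*(-3/4) = 1/4 ≈ 0.25000)
(3*M)*z = (3*(1/4))*60 = (3/4)*60 = 45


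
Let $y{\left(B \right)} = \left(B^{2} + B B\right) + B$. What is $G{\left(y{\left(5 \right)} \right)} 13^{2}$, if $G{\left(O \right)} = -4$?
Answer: $-676$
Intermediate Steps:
$y{\left(B \right)} = B + 2 B^{2}$ ($y{\left(B \right)} = \left(B^{2} + B^{2}\right) + B = 2 B^{2} + B = B + 2 B^{2}$)
$G{\left(y{\left(5 \right)} \right)} 13^{2} = - 4 \cdot 13^{2} = \left(-4\right) 169 = -676$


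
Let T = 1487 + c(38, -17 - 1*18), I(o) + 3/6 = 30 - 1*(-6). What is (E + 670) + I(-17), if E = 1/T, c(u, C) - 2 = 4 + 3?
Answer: 1055429/1496 ≈ 705.50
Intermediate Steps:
c(u, C) = 9 (c(u, C) = 2 + (4 + 3) = 2 + 7 = 9)
I(o) = 71/2 (I(o) = -½ + (30 - 1*(-6)) = -½ + (30 + 6) = -½ + 36 = 71/2)
T = 1496 (T = 1487 + 9 = 1496)
E = 1/1496 ≈ 0.00066845
(E + 670) + I(-17) = (1/1496 + 670) + 71/2 = 1002321/1496 + 71/2 = 1055429/1496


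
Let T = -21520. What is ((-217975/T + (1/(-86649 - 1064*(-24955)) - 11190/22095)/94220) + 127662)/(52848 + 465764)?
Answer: 41732630279413988536753783/169520497804859076346228800 ≈ 0.24618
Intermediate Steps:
((-217975/T + (1/(-86649 - 1064*(-24955)) - 11190/22095)/94220) + 127662)/(52848 + 465764) = ((-217975/(-21520) + (1/(-86649 - 1064*(-24955)) - 11190/22095)/94220) + 127662)/(52848 + 465764) = ((-217975*(-1/21520) + (-1/24955/(-87713) - 11190*1/22095)*(1/94220)) + 127662)/518612 = ((43595/4304 + (-1/87713*(-1/24955) - 746/1473)*(1/94220)) + 127662)*(1/518612) = ((43595/4304 + (1/2188877915 - 746/1473)*(1/94220)) + 127662)*(1/518612) = ((43595/4304 - 1632902923117/3224217168795*1/94220) + 127662)*(1/518612) = ((43595/4304 - 1632902923117/303785741643864900) + 127662)*(1/518612) = (3310883094737527304983/326873458008798632400 + 127662)*(1/518612) = (41732630279413988536753783/326873458008798632400)*(1/518612) = 41732630279413988536753783/169520497804859076346228800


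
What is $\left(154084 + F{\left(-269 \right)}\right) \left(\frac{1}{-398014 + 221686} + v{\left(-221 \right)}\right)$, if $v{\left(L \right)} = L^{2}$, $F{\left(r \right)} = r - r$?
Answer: $\frac{331744232862287}{44082} \approx 7.5256 \cdot 10^{9}$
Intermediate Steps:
$F{\left(r \right)} = 0$
$\left(154084 + F{\left(-269 \right)}\right) \left(\frac{1}{-398014 + 221686} + v{\left(-221 \right)}\right) = \left(154084 + 0\right) \left(\frac{1}{-398014 + 221686} + \left(-221\right)^{2}\right) = 154084 \left(\frac{1}{-176328} + 48841\right) = 154084 \left(- \frac{1}{176328} + 48841\right) = 154084 \cdot \frac{8612035847}{176328} = \frac{331744232862287}{44082}$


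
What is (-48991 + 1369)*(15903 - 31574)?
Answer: 746284362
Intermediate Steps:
(-48991 + 1369)*(15903 - 31574) = -47622*(-15671) = 746284362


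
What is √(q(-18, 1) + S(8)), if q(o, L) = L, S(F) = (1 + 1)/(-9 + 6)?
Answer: √3/3 ≈ 0.57735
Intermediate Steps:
S(F) = -⅔ (S(F) = 2/(-3) = 2*(-⅓) = -⅔)
√(q(-18, 1) + S(8)) = √(1 - ⅔) = √(⅓) = √3/3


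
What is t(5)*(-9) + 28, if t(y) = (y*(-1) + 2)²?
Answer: -53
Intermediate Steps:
t(y) = (2 - y)² (t(y) = (-y + 2)² = (2 - y)²)
t(5)*(-9) + 28 = (-2 + 5)²*(-9) + 28 = 3²*(-9) + 28 = 9*(-9) + 28 = -81 + 28 = -53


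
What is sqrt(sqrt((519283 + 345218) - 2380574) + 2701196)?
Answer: sqrt(2701196 + I*sqrt(1516073)) ≈ 1643.5 + 0.375*I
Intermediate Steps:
sqrt(sqrt((519283 + 345218) - 2380574) + 2701196) = sqrt(sqrt(864501 - 2380574) + 2701196) = sqrt(sqrt(-1516073) + 2701196) = sqrt(I*sqrt(1516073) + 2701196) = sqrt(2701196 + I*sqrt(1516073))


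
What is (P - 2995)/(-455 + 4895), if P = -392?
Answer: -1129/1480 ≈ -0.76284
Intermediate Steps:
(P - 2995)/(-455 + 4895) = (-392 - 2995)/(-455 + 4895) = -3387/4440 = -3387*1/4440 = -1129/1480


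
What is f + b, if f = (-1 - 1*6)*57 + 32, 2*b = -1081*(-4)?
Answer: 1795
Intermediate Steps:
b = 2162 (b = (-1081*(-4))/2 = (1/2)*4324 = 2162)
f = -367 (f = (-1 - 6)*57 + 32 = -7*57 + 32 = -399 + 32 = -367)
f + b = -367 + 2162 = 1795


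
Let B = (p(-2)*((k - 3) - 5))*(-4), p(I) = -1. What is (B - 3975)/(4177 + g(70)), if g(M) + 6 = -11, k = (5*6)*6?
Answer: -3287/4160 ≈ -0.79014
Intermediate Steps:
k = 180 (k = 30*6 = 180)
g(M) = -17 (g(M) = -6 - 11 = -17)
B = 688 (B = -((180 - 3) - 5)*(-4) = -(177 - 5)*(-4) = -1*172*(-4) = -172*(-4) = 688)
(B - 3975)/(4177 + g(70)) = (688 - 3975)/(4177 - 17) = -3287/4160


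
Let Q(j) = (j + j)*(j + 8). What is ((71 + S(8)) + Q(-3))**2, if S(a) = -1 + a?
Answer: 2304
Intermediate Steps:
Q(j) = 2*j*(8 + j) (Q(j) = (2*j)*(8 + j) = 2*j*(8 + j))
((71 + S(8)) + Q(-3))**2 = ((71 + (-1 + 8)) + 2*(-3)*(8 - 3))**2 = ((71 + 7) + 2*(-3)*5)**2 = (78 - 30)**2 = 48**2 = 2304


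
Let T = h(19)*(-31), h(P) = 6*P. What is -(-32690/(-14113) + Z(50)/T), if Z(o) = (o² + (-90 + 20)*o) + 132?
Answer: -2060912/804441 ≈ -2.5619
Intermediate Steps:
Z(o) = 132 + o² - 70*o (Z(o) = (o² - 70*o) + 132 = 132 + o² - 70*o)
T = -3534 (T = (6*19)*(-31) = 114*(-31) = -3534)
-(-32690/(-14113) + Z(50)/T) = -(-32690/(-14113) + (132 + 50² - 70*50)/(-3534)) = -(-32690*(-1/14113) + (132 + 2500 - 3500)*(-1/3534)) = -(32690/14113 - 868*(-1/3534)) = -(32690/14113 + 14/57) = -1*2060912/804441 = -2060912/804441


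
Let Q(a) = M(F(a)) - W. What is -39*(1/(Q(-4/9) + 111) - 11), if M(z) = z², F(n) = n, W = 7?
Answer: 3617601/8440 ≈ 428.63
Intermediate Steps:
Q(a) = -7 + a² (Q(a) = a² - 1*7 = a² - 7 = -7 + a²)
-39*(1/(Q(-4/9) + 111) - 11) = -39*(1/((-7 + (-4/9)²) + 111) - 11) = -39*(1/((-7 + 16/81) + 111) - 11) = -39*(1/(-551/81 + 111) - 11) = -39*(1/(8440/81) - 11) = -39*(81/8440 - 11) = -39*(-92759/8440) = 3617601/8440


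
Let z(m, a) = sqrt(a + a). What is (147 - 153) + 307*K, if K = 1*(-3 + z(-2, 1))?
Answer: -927 + 307*sqrt(2) ≈ -492.84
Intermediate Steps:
z(m, a) = sqrt(2)*sqrt(a) (z(m, a) = sqrt(2*a) = sqrt(2)*sqrt(a))
K = -3 + sqrt(2) (K = 1*(-3 + sqrt(2)*sqrt(1)) = 1*(-3 + sqrt(2)*1) = 1*(-3 + sqrt(2)) = -3 + sqrt(2) ≈ -1.5858)
(147 - 153) + 307*K = (147 - 153) + 307*(-3 + sqrt(2)) = -6 + (-921 + 307*sqrt(2)) = -927 + 307*sqrt(2)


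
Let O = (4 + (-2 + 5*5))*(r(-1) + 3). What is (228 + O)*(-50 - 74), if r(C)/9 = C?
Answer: -8184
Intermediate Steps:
r(C) = 9*C
O = -162 (O = (4 + (-2 + 5*5))*(9*(-1) + 3) = (4 + (-2 + 25))*(-9 + 3) = (4 + 23)*(-6) = 27*(-6) = -162)
(228 + O)*(-50 - 74) = (228 - 162)*(-50 - 74) = 66*(-124) = -8184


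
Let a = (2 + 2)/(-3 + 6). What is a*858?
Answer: 1144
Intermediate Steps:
a = 4/3 ≈ 1.3333
a*858 = (4/3)*858 = 1144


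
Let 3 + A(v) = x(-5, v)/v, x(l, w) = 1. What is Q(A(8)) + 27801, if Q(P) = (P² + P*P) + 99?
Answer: 893329/32 ≈ 27917.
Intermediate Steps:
A(v) = -3 + 1/v
Q(P) = 99 + 2*P² (Q(P) = (P² + P²) + 99 = 2*P² + 99 = 99 + 2*P²)
Q(A(8)) + 27801 = (99 + 2*(-3 + 1/8)²) + 27801 = (99 + 2*(-3 + ⅛)²) + 27801 = (99 + 2*(-23/8)²) + 27801 = (99 + 2*(529/64)) + 27801 = (99 + 529/32) + 27801 = 3697/32 + 27801 = 893329/32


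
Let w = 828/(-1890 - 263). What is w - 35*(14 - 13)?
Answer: -76183/2153 ≈ -35.385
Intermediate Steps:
w = -828/2153 (w = 828/(-2153) = 828*(-1/2153) = -828/2153 ≈ -0.38458)
w - 35*(14 - 13) = -828/2153 - 35*(14 - 13) = -828/2153 - 35*1 = -828/2153 - 35 = -76183/2153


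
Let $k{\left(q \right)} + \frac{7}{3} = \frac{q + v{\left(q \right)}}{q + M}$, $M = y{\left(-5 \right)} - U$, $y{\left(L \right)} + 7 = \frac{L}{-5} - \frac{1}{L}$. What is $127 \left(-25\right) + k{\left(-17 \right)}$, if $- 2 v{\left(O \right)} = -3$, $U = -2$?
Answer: $- \frac{1982191}{624} \approx -3176.6$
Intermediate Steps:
$v{\left(O \right)} = \frac{3}{2}$ ($v{\left(O \right)} = \left(- \frac{1}{2}\right) \left(-3\right) = \frac{3}{2}$)
$y{\left(L \right)} = -7 - \frac{1}{L} - \frac{L}{5}$ ($y{\left(L \right)} = -7 + \left(\frac{L}{-5} - \frac{1}{L}\right) = -7 + \left(L \left(- \frac{1}{5}\right) - \frac{1}{L}\right) = -7 - \left(\frac{1}{L} + \frac{L}{5}\right) = -7 - \frac{1}{L} - \frac{L}{5}$)
$M = - \frac{19}{5}$ ($M = \left(-7 - \frac{1}{-5} - -1\right) - -2 = \left(-7 - - \frac{1}{5} + 1\right) + 2 = \left(-7 + \frac{1}{5} + 1\right) + 2 = - \frac{29}{5} + 2 = - \frac{19}{5} \approx -3.8$)
$k{\left(q \right)} = - \frac{7}{3} + \frac{\frac{3}{2} + q}{- \frac{19}{5} + q}$ ($k{\left(q \right)} = - \frac{7}{3} + \frac{q + \frac{3}{2}}{q - \frac{19}{5}} = - \frac{7}{3} + \frac{\frac{3}{2} + q}{- \frac{19}{5} + q}$)
$127 \left(-25\right) + k{\left(-17 \right)} = 127 \left(-25\right) + \frac{311 - -680}{6 \left(-19 + 5 \left(-17\right)\right)} = -3175 + \frac{311 + 680}{6 \left(-19 - 85\right)} = -3175 + \frac{1}{6} \frac{1}{-104} \cdot 991 = -3175 + \frac{1}{6} \left(- \frac{1}{104}\right) 991 = -3175 - \frac{991}{624} = - \frac{1982191}{624}$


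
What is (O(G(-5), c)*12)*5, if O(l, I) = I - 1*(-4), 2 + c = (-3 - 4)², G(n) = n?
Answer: 3060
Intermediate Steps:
c = 47 (c = -2 + (-3 - 4)² = -2 + (-7)² = -2 + 49 = 47)
O(l, I) = 4 + I (O(l, I) = I + 4 = 4 + I)
(O(G(-5), c)*12)*5 = ((4 + 47)*12)*5 = (51*12)*5 = 612*5 = 3060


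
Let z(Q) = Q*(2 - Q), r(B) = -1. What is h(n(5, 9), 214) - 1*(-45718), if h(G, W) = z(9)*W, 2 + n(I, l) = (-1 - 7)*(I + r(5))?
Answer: 32236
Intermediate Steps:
n(I, l) = 6 - 8*I (n(I, l) = -2 + (-1 - 7)*(I - 1) = -2 - 8*(-1 + I) = -2 + (8 - 8*I) = 6 - 8*I)
h(G, W) = -63*W (h(G, W) = (9*(2 - 1*9))*W = (9*(2 - 9))*W = (9*(-7))*W = -63*W)
h(n(5, 9), 214) - 1*(-45718) = -63*214 - 1*(-45718) = -13482 + 45718 = 32236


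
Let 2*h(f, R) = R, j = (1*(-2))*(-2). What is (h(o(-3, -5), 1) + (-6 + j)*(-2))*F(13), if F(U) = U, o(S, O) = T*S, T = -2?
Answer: 117/2 ≈ 58.500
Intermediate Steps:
o(S, O) = -2*S
j = 4 (j = -2*(-2) = 4)
h(f, R) = R/2
(h(o(-3, -5), 1) + (-6 + j)*(-2))*F(13) = ((½)*1 + (-6 + 4)*(-2))*13 = (½ - 2*(-2))*13 = (½ + 4)*13 = (9/2)*13 = 117/2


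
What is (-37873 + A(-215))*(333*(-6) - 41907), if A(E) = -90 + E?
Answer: 1676205090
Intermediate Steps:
(-37873 + A(-215))*(333*(-6) - 41907) = (-37873 + (-90 - 215))*(333*(-6) - 41907) = (-37873 - 305)*(-1998 - 41907) = -38178*(-43905) = 1676205090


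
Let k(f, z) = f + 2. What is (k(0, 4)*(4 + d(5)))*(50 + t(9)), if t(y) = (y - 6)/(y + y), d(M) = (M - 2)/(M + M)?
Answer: 12943/30 ≈ 431.43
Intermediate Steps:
k(f, z) = 2 + f
d(M) = (-2 + M)/(2*M) (d(M) = (-2 + M)/((2*M)) = (-2 + M)*(1/(2*M)) = (-2 + M)/(2*M))
t(y) = (-6 + y)/(2*y) (t(y) = (-6 + y)/((2*y)) = (-6 + y)*(1/(2*y)) = (-6 + y)/(2*y))
(k(0, 4)*(4 + d(5)))*(50 + t(9)) = ((2 + 0)*(4 + (½)*(-2 + 5)/5))*(50 + (½)*(-6 + 9)/9) = (2*(4 + (½)*(⅕)*3))*(50 + (½)*(⅑)*3) = (2*(4 + 3/10))*(50 + ⅙) = (2*(43/10))*(301/6) = (43/5)*(301/6) = 12943/30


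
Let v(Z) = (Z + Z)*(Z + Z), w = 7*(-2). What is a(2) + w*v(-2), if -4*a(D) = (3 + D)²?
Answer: -921/4 ≈ -230.25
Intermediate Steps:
a(D) = -(3 + D)²/4
w = -14
v(Z) = 4*Z² (v(Z) = (2*Z)*(2*Z) = 4*Z²)
a(2) + w*v(-2) = -(3 + 2)²/4 - 56*(-2)² = -¼*5² - 56*4 = -¼*25 - 14*16 = -25/4 - 224 = -921/4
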